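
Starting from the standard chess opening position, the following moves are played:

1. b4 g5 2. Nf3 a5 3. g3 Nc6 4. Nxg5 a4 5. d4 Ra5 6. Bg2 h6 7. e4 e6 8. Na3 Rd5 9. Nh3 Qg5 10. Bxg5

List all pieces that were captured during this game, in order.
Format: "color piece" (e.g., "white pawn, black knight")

Tracking captures:
  Nxg5: captured black pawn
  Bxg5: captured black queen

black pawn, black queen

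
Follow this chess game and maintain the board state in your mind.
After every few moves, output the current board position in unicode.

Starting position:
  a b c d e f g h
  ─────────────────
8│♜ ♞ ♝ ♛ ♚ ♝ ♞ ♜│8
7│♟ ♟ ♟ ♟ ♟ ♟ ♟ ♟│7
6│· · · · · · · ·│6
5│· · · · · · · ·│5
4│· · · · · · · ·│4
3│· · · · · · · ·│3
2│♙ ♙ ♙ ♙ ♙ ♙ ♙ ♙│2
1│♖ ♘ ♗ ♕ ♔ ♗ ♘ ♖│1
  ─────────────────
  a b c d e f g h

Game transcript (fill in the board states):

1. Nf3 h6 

  a b c d e f g h
  ─────────────────
8│♜ ♞ ♝ ♛ ♚ ♝ ♞ ♜│8
7│♟ ♟ ♟ ♟ ♟ ♟ ♟ ·│7
6│· · · · · · · ♟│6
5│· · · · · · · ·│5
4│· · · · · · · ·│4
3│· · · · · ♘ · ·│3
2│♙ ♙ ♙ ♙ ♙ ♙ ♙ ♙│2
1│♖ ♘ ♗ ♕ ♔ ♗ · ♖│1
  ─────────────────
  a b c d e f g h

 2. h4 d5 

  a b c d e f g h
  ─────────────────
8│♜ ♞ ♝ ♛ ♚ ♝ ♞ ♜│8
7│♟ ♟ ♟ · ♟ ♟ ♟ ·│7
6│· · · · · · · ♟│6
5│· · · ♟ · · · ·│5
4│· · · · · · · ♙│4
3│· · · · · ♘ · ·│3
2│♙ ♙ ♙ ♙ ♙ ♙ ♙ ·│2
1│♖ ♘ ♗ ♕ ♔ ♗ · ♖│1
  ─────────────────
  a b c d e f g h

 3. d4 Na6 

  a b c d e f g h
  ─────────────────
8│♜ · ♝ ♛ ♚ ♝ ♞ ♜│8
7│♟ ♟ ♟ · ♟ ♟ ♟ ·│7
6│♞ · · · · · · ♟│6
5│· · · ♟ · · · ·│5
4│· · · ♙ · · · ♙│4
3│· · · · · ♘ · ·│3
2│♙ ♙ ♙ · ♙ ♙ ♙ ·│2
1│♖ ♘ ♗ ♕ ♔ ♗ · ♖│1
  ─────────────────
  a b c d e f g h



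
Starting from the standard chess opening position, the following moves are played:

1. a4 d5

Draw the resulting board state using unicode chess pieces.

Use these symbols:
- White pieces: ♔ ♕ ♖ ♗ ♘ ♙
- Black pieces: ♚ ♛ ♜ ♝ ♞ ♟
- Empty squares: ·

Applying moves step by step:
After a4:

♜ ♞ ♝ ♛ ♚ ♝ ♞ ♜
♟ ♟ ♟ ♟ ♟ ♟ ♟ ♟
· · · · · · · ·
· · · · · · · ·
♙ · · · · · · ·
· · · · · · · ·
· ♙ ♙ ♙ ♙ ♙ ♙ ♙
♖ ♘ ♗ ♕ ♔ ♗ ♘ ♖


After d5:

♜ ♞ ♝ ♛ ♚ ♝ ♞ ♜
♟ ♟ ♟ · ♟ ♟ ♟ ♟
· · · · · · · ·
· · · ♟ · · · ·
♙ · · · · · · ·
· · · · · · · ·
· ♙ ♙ ♙ ♙ ♙ ♙ ♙
♖ ♘ ♗ ♕ ♔ ♗ ♘ ♖



  a b c d e f g h
  ─────────────────
8│♜ ♞ ♝ ♛ ♚ ♝ ♞ ♜│8
7│♟ ♟ ♟ · ♟ ♟ ♟ ♟│7
6│· · · · · · · ·│6
5│· · · ♟ · · · ·│5
4│♙ · · · · · · ·│4
3│· · · · · · · ·│3
2│· ♙ ♙ ♙ ♙ ♙ ♙ ♙│2
1│♖ ♘ ♗ ♕ ♔ ♗ ♘ ♖│1
  ─────────────────
  a b c d e f g h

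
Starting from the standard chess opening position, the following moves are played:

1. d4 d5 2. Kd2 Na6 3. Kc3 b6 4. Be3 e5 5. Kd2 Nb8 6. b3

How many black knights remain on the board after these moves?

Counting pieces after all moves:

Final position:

  a b c d e f g h
  ─────────────────
8│♜ ♞ ♝ ♛ ♚ ♝ ♞ ♜│8
7│♟ · ♟ · · ♟ ♟ ♟│7
6│· ♟ · · · · · ·│6
5│· · · ♟ ♟ · · ·│5
4│· · · ♙ · · · ·│4
3│· ♙ · · ♗ · · ·│3
2│♙ · ♙ ♔ ♙ ♙ ♙ ♙│2
1│♖ ♘ · ♕ · ♗ ♘ ♖│1
  ─────────────────
  a b c d e f g h


2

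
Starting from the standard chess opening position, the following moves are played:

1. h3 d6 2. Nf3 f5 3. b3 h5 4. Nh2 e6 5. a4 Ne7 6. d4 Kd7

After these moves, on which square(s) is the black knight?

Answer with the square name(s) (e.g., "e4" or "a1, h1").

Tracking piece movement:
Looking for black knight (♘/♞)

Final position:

  a b c d e f g h
  ─────────────────
8│♜ ♞ ♝ ♛ · ♝ · ♜│8
7│♟ ♟ ♟ ♚ ♞ · ♟ ·│7
6│· · · ♟ ♟ · · ·│6
5│· · · · · ♟ · ♟│5
4│♙ · · ♙ · · · ·│4
3│· ♙ · · · · · ♙│3
2│· · ♙ · ♙ ♙ ♙ ♘│2
1│♖ ♘ ♗ ♕ ♔ ♗ · ♖│1
  ─────────────────
  a b c d e f g h


b8, e7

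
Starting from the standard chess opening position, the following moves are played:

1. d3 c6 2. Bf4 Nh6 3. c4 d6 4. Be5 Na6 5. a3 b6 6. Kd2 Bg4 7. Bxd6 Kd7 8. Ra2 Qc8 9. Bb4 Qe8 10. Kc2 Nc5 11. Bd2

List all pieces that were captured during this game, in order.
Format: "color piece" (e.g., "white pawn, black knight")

Tracking captures:
  Bxd6: captured black pawn

black pawn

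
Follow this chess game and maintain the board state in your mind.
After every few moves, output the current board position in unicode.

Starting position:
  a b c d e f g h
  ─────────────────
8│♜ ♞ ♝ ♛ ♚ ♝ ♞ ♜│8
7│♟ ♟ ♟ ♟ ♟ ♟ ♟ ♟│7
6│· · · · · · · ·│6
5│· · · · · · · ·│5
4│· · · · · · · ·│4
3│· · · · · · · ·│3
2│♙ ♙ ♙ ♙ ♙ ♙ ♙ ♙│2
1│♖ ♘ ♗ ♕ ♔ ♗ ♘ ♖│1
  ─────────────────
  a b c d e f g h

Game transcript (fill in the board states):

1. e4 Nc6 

  a b c d e f g h
  ─────────────────
8│♜ · ♝ ♛ ♚ ♝ ♞ ♜│8
7│♟ ♟ ♟ ♟ ♟ ♟ ♟ ♟│7
6│· · ♞ · · · · ·│6
5│· · · · · · · ·│5
4│· · · · ♙ · · ·│4
3│· · · · · · · ·│3
2│♙ ♙ ♙ ♙ · ♙ ♙ ♙│2
1│♖ ♘ ♗ ♕ ♔ ♗ ♘ ♖│1
  ─────────────────
  a b c d e f g h

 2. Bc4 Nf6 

  a b c d e f g h
  ─────────────────
8│♜ · ♝ ♛ ♚ ♝ · ♜│8
7│♟ ♟ ♟ ♟ ♟ ♟ ♟ ♟│7
6│· · ♞ · · ♞ · ·│6
5│· · · · · · · ·│5
4│· · ♗ · ♙ · · ·│4
3│· · · · · · · ·│3
2│♙ ♙ ♙ ♙ · ♙ ♙ ♙│2
1│♖ ♘ ♗ ♕ ♔ · ♘ ♖│1
  ─────────────────
  a b c d e f g h

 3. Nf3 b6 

  a b c d e f g h
  ─────────────────
8│♜ · ♝ ♛ ♚ ♝ · ♜│8
7│♟ · ♟ ♟ ♟ ♟ ♟ ♟│7
6│· ♟ ♞ · · ♞ · ·│6
5│· · · · · · · ·│5
4│· · ♗ · ♙ · · ·│4
3│· · · · · ♘ · ·│3
2│♙ ♙ ♙ ♙ · ♙ ♙ ♙│2
1│♖ ♘ ♗ ♕ ♔ · · ♖│1
  ─────────────────
  a b c d e f g h

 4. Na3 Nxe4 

  a b c d e f g h
  ─────────────────
8│♜ · ♝ ♛ ♚ ♝ · ♜│8
7│♟ · ♟ ♟ ♟ ♟ ♟ ♟│7
6│· ♟ ♞ · · · · ·│6
5│· · · · · · · ·│5
4│· · ♗ · ♞ · · ·│4
3│♘ · · · · ♘ · ·│3
2│♙ ♙ ♙ ♙ · ♙ ♙ ♙│2
1│♖ · ♗ ♕ ♔ · · ♖│1
  ─────────────────
  a b c d e f g h

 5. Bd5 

  a b c d e f g h
  ─────────────────
8│♜ · ♝ ♛ ♚ ♝ · ♜│8
7│♟ · ♟ ♟ ♟ ♟ ♟ ♟│7
6│· ♟ ♞ · · · · ·│6
5│· · · ♗ · · · ·│5
4│· · · · ♞ · · ·│4
3│♘ · · · · ♘ · ·│3
2│♙ ♙ ♙ ♙ · ♙ ♙ ♙│2
1│♖ · ♗ ♕ ♔ · · ♖│1
  ─────────────────
  a b c d e f g h


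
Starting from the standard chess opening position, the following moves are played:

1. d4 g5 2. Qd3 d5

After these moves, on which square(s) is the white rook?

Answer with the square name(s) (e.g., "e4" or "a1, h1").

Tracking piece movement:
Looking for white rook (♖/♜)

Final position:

  a b c d e f g h
  ─────────────────
8│♜ ♞ ♝ ♛ ♚ ♝ ♞ ♜│8
7│♟ ♟ ♟ · ♟ ♟ · ♟│7
6│· · · · · · · ·│6
5│· · · ♟ · · ♟ ·│5
4│· · · ♙ · · · ·│4
3│· · · ♕ · · · ·│3
2│♙ ♙ ♙ · ♙ ♙ ♙ ♙│2
1│♖ ♘ ♗ · ♔ ♗ ♘ ♖│1
  ─────────────────
  a b c d e f g h


a1, h1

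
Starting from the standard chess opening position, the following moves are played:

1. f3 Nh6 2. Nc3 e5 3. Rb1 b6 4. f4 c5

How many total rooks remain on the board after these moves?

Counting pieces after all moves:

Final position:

  a b c d e f g h
  ─────────────────
8│♜ ♞ ♝ ♛ ♚ ♝ · ♜│8
7│♟ · · ♟ · ♟ ♟ ♟│7
6│· ♟ · · · · · ♞│6
5│· · ♟ · ♟ · · ·│5
4│· · · · · ♙ · ·│4
3│· · ♘ · · · · ·│3
2│♙ ♙ ♙ ♙ ♙ · ♙ ♙│2
1│· ♖ ♗ ♕ ♔ ♗ ♘ ♖│1
  ─────────────────
  a b c d e f g h


4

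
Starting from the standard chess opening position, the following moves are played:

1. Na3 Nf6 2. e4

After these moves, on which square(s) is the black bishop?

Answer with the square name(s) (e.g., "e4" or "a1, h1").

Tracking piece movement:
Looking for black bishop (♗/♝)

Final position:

  a b c d e f g h
  ─────────────────
8│♜ ♞ ♝ ♛ ♚ ♝ · ♜│8
7│♟ ♟ ♟ ♟ ♟ ♟ ♟ ♟│7
6│· · · · · ♞ · ·│6
5│· · · · · · · ·│5
4│· · · · ♙ · · ·│4
3│♘ · · · · · · ·│3
2│♙ ♙ ♙ ♙ · ♙ ♙ ♙│2
1│♖ · ♗ ♕ ♔ ♗ ♘ ♖│1
  ─────────────────
  a b c d e f g h


c8, f8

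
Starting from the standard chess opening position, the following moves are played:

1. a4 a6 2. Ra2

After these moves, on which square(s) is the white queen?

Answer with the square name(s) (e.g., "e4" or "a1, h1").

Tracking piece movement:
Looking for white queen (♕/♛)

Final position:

  a b c d e f g h
  ─────────────────
8│♜ ♞ ♝ ♛ ♚ ♝ ♞ ♜│8
7│· ♟ ♟ ♟ ♟ ♟ ♟ ♟│7
6│♟ · · · · · · ·│6
5│· · · · · · · ·│5
4│♙ · · · · · · ·│4
3│· · · · · · · ·│3
2│♖ ♙ ♙ ♙ ♙ ♙ ♙ ♙│2
1│· ♘ ♗ ♕ ♔ ♗ ♘ ♖│1
  ─────────────────
  a b c d e f g h


d1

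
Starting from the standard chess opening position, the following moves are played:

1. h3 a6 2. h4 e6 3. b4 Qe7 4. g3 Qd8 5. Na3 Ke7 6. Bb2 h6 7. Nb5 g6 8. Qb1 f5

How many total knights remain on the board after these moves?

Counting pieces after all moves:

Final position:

  a b c d e f g h
  ─────────────────
8│♜ ♞ ♝ ♛ · ♝ ♞ ♜│8
7│· ♟ ♟ ♟ ♚ · · ·│7
6│♟ · · · ♟ · ♟ ♟│6
5│· ♘ · · · ♟ · ·│5
4│· ♙ · · · · · ♙│4
3│· · · · · · ♙ ·│3
2│♙ ♗ ♙ ♙ ♙ ♙ · ·│2
1│♖ ♕ · · ♔ ♗ ♘ ♖│1
  ─────────────────
  a b c d e f g h


4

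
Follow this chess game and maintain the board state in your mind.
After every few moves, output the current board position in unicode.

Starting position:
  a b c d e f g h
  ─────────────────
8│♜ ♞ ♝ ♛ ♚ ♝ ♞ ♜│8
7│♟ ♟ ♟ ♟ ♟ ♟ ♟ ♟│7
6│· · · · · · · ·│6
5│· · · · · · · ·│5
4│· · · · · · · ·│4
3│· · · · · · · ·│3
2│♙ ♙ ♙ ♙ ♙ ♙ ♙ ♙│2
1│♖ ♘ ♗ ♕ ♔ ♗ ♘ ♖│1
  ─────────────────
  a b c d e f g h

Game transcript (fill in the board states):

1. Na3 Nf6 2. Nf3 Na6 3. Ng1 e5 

  a b c d e f g h
  ─────────────────
8│♜ · ♝ ♛ ♚ ♝ · ♜│8
7│♟ ♟ ♟ ♟ · ♟ ♟ ♟│7
6│♞ · · · · ♞ · ·│6
5│· · · · ♟ · · ·│5
4│· · · · · · · ·│4
3│♘ · · · · · · ·│3
2│♙ ♙ ♙ ♙ ♙ ♙ ♙ ♙│2
1│♖ · ♗ ♕ ♔ ♗ ♘ ♖│1
  ─────────────────
  a b c d e f g h

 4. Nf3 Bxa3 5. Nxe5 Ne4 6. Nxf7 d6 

  a b c d e f g h
  ─────────────────
8│♜ · ♝ ♛ ♚ · · ♜│8
7│♟ ♟ ♟ · · ♘ ♟ ♟│7
6│♞ · · ♟ · · · ·│6
5│· · · · · · · ·│5
4│· · · · ♞ · · ·│4
3│♝ · · · · · · ·│3
2│♙ ♙ ♙ ♙ ♙ ♙ ♙ ♙│2
1│♖ · ♗ ♕ ♔ ♗ · ♖│1
  ─────────────────
  a b c d e f g h

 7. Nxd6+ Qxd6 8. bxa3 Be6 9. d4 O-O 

  a b c d e f g h
  ─────────────────
8│♜ · · · · ♜ ♚ ·│8
7│♟ ♟ ♟ · · · ♟ ♟│7
6│♞ · · ♛ ♝ · · ·│6
5│· · · · · · · ·│5
4│· · · ♙ ♞ · · ·│4
3│♙ · · · · · · ·│3
2│♙ · ♙ · ♙ ♙ ♙ ♙│2
1│♖ · ♗ ♕ ♔ ♗ · ♖│1
  ─────────────────
  a b c d e f g h

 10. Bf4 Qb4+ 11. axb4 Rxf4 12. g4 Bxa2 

  a b c d e f g h
  ─────────────────
8│♜ · · · · · ♚ ·│8
7│♟ ♟ ♟ · · · ♟ ♟│7
6│♞ · · · · · · ·│6
5│· · · · · · · ·│5
4│· ♙ · ♙ ♞ ♜ ♙ ·│4
3│· · · · · · · ·│3
2│♝ · ♙ · ♙ ♙ · ♙│2
1│♖ · · ♕ ♔ ♗ · ♖│1
  ─────────────────
  a b c d e f g h

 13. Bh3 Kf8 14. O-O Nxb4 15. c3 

  a b c d e f g h
  ─────────────────
8│♜ · · · · ♚ · ·│8
7│♟ ♟ ♟ · · · ♟ ♟│7
6│· · · · · · · ·│6
5│· · · · · · · ·│5
4│· ♞ · ♙ ♞ ♜ ♙ ·│4
3│· · ♙ · · · · ♗│3
2│♝ · · · ♙ ♙ · ♙│2
1│♖ · · ♕ · ♖ ♔ ·│1
  ─────────────────
  a b c d e f g h


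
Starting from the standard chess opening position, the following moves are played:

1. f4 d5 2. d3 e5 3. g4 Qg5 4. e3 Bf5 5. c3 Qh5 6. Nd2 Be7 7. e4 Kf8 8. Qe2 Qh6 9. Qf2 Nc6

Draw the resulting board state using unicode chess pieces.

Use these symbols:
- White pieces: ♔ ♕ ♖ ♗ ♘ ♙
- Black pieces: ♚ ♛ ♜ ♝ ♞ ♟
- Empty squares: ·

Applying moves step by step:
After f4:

♜ ♞ ♝ ♛ ♚ ♝ ♞ ♜
♟ ♟ ♟ ♟ ♟ ♟ ♟ ♟
· · · · · · · ·
· · · · · · · ·
· · · · · ♙ · ·
· · · · · · · ·
♙ ♙ ♙ ♙ ♙ · ♙ ♙
♖ ♘ ♗ ♕ ♔ ♗ ♘ ♖


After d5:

♜ ♞ ♝ ♛ ♚ ♝ ♞ ♜
♟ ♟ ♟ · ♟ ♟ ♟ ♟
· · · · · · · ·
· · · ♟ · · · ·
· · · · · ♙ · ·
· · · · · · · ·
♙ ♙ ♙ ♙ ♙ · ♙ ♙
♖ ♘ ♗ ♕ ♔ ♗ ♘ ♖


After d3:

♜ ♞ ♝ ♛ ♚ ♝ ♞ ♜
♟ ♟ ♟ · ♟ ♟ ♟ ♟
· · · · · · · ·
· · · ♟ · · · ·
· · · · · ♙ · ·
· · · ♙ · · · ·
♙ ♙ ♙ · ♙ · ♙ ♙
♖ ♘ ♗ ♕ ♔ ♗ ♘ ♖


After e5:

♜ ♞ ♝ ♛ ♚ ♝ ♞ ♜
♟ ♟ ♟ · · ♟ ♟ ♟
· · · · · · · ·
· · · ♟ ♟ · · ·
· · · · · ♙ · ·
· · · ♙ · · · ·
♙ ♙ ♙ · ♙ · ♙ ♙
♖ ♘ ♗ ♕ ♔ ♗ ♘ ♖


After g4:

♜ ♞ ♝ ♛ ♚ ♝ ♞ ♜
♟ ♟ ♟ · · ♟ ♟ ♟
· · · · · · · ·
· · · ♟ ♟ · · ·
· · · · · ♙ ♙ ·
· · · ♙ · · · ·
♙ ♙ ♙ · ♙ · · ♙
♖ ♘ ♗ ♕ ♔ ♗ ♘ ♖


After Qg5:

♜ ♞ ♝ · ♚ ♝ ♞ ♜
♟ ♟ ♟ · · ♟ ♟ ♟
· · · · · · · ·
· · · ♟ ♟ · ♛ ·
· · · · · ♙ ♙ ·
· · · ♙ · · · ·
♙ ♙ ♙ · ♙ · · ♙
♖ ♘ ♗ ♕ ♔ ♗ ♘ ♖


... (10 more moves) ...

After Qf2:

♜ ♞ · · · ♚ ♞ ♜
♟ ♟ ♟ · ♝ ♟ ♟ ♟
· · · · · · · ♛
· · · ♟ ♟ ♝ · ·
· · · · ♙ ♙ ♙ ·
· · ♙ ♙ · · · ·
♙ ♙ · ♘ · ♕ · ♙
♖ · ♗ · ♔ ♗ ♘ ♖


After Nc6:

♜ · · · · ♚ ♞ ♜
♟ ♟ ♟ · ♝ ♟ ♟ ♟
· · ♞ · · · · ♛
· · · ♟ ♟ ♝ · ·
· · · · ♙ ♙ ♙ ·
· · ♙ ♙ · · · ·
♙ ♙ · ♘ · ♕ · ♙
♖ · ♗ · ♔ ♗ ♘ ♖



  a b c d e f g h
  ─────────────────
8│♜ · · · · ♚ ♞ ♜│8
7│♟ ♟ ♟ · ♝ ♟ ♟ ♟│7
6│· · ♞ · · · · ♛│6
5│· · · ♟ ♟ ♝ · ·│5
4│· · · · ♙ ♙ ♙ ·│4
3│· · ♙ ♙ · · · ·│3
2│♙ ♙ · ♘ · ♕ · ♙│2
1│♖ · ♗ · ♔ ♗ ♘ ♖│1
  ─────────────────
  a b c d e f g h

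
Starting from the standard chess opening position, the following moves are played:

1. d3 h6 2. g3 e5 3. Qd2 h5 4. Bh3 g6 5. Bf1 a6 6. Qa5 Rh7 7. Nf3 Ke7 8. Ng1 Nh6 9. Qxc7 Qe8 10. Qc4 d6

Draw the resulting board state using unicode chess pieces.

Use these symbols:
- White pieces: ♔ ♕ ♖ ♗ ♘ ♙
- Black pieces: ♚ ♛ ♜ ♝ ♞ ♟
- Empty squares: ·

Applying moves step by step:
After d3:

♜ ♞ ♝ ♛ ♚ ♝ ♞ ♜
♟ ♟ ♟ ♟ ♟ ♟ ♟ ♟
· · · · · · · ·
· · · · · · · ·
· · · · · · · ·
· · · ♙ · · · ·
♙ ♙ ♙ · ♙ ♙ ♙ ♙
♖ ♘ ♗ ♕ ♔ ♗ ♘ ♖


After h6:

♜ ♞ ♝ ♛ ♚ ♝ ♞ ♜
♟ ♟ ♟ ♟ ♟ ♟ ♟ ·
· · · · · · · ♟
· · · · · · · ·
· · · · · · · ·
· · · ♙ · · · ·
♙ ♙ ♙ · ♙ ♙ ♙ ♙
♖ ♘ ♗ ♕ ♔ ♗ ♘ ♖


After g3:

♜ ♞ ♝ ♛ ♚ ♝ ♞ ♜
♟ ♟ ♟ ♟ ♟ ♟ ♟ ·
· · · · · · · ♟
· · · · · · · ·
· · · · · · · ·
· · · ♙ · · ♙ ·
♙ ♙ ♙ · ♙ ♙ · ♙
♖ ♘ ♗ ♕ ♔ ♗ ♘ ♖


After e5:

♜ ♞ ♝ ♛ ♚ ♝ ♞ ♜
♟ ♟ ♟ ♟ · ♟ ♟ ·
· · · · · · · ♟
· · · · ♟ · · ·
· · · · · · · ·
· · · ♙ · · ♙ ·
♙ ♙ ♙ · ♙ ♙ · ♙
♖ ♘ ♗ ♕ ♔ ♗ ♘ ♖


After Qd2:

♜ ♞ ♝ ♛ ♚ ♝ ♞ ♜
♟ ♟ ♟ ♟ · ♟ ♟ ·
· · · · · · · ♟
· · · · ♟ · · ·
· · · · · · · ·
· · · ♙ · · ♙ ·
♙ ♙ ♙ ♕ ♙ ♙ · ♙
♖ ♘ ♗ · ♔ ♗ ♘ ♖


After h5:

♜ ♞ ♝ ♛ ♚ ♝ ♞ ♜
♟ ♟ ♟ ♟ · ♟ ♟ ·
· · · · · · · ·
· · · · ♟ · · ♟
· · · · · · · ·
· · · ♙ · · ♙ ·
♙ ♙ ♙ ♕ ♙ ♙ · ♙
♖ ♘ ♗ · ♔ ♗ ♘ ♖


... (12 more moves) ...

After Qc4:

♜ ♞ ♝ · ♛ ♝ · ·
· ♟ · ♟ ♚ ♟ · ♜
♟ · · · · · ♟ ♞
· · · · ♟ · · ♟
· · ♕ · · · · ·
· · · ♙ · · ♙ ·
♙ ♙ ♙ · ♙ ♙ · ♙
♖ ♘ ♗ · ♔ ♗ ♘ ♖


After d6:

♜ ♞ ♝ · ♛ ♝ · ·
· ♟ · · ♚ ♟ · ♜
♟ · · ♟ · · ♟ ♞
· · · · ♟ · · ♟
· · ♕ · · · · ·
· · · ♙ · · ♙ ·
♙ ♙ ♙ · ♙ ♙ · ♙
♖ ♘ ♗ · ♔ ♗ ♘ ♖



  a b c d e f g h
  ─────────────────
8│♜ ♞ ♝ · ♛ ♝ · ·│8
7│· ♟ · · ♚ ♟ · ♜│7
6│♟ · · ♟ · · ♟ ♞│6
5│· · · · ♟ · · ♟│5
4│· · ♕ · · · · ·│4
3│· · · ♙ · · ♙ ·│3
2│♙ ♙ ♙ · ♙ ♙ · ♙│2
1│♖ ♘ ♗ · ♔ ♗ ♘ ♖│1
  ─────────────────
  a b c d e f g h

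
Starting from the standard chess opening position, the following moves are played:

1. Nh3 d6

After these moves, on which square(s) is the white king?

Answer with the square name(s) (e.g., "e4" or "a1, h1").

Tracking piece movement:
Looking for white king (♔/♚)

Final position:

  a b c d e f g h
  ─────────────────
8│♜ ♞ ♝ ♛ ♚ ♝ ♞ ♜│8
7│♟ ♟ ♟ · ♟ ♟ ♟ ♟│7
6│· · · ♟ · · · ·│6
5│· · · · · · · ·│5
4│· · · · · · · ·│4
3│· · · · · · · ♘│3
2│♙ ♙ ♙ ♙ ♙ ♙ ♙ ♙│2
1│♖ ♘ ♗ ♕ ♔ ♗ · ♖│1
  ─────────────────
  a b c d e f g h


e1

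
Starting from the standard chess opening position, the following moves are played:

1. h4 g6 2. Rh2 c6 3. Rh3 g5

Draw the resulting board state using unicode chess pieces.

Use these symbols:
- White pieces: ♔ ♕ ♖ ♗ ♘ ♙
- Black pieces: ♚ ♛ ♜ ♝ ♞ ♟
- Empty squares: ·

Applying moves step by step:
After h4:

♜ ♞ ♝ ♛ ♚ ♝ ♞ ♜
♟ ♟ ♟ ♟ ♟ ♟ ♟ ♟
· · · · · · · ·
· · · · · · · ·
· · · · · · · ♙
· · · · · · · ·
♙ ♙ ♙ ♙ ♙ ♙ ♙ ·
♖ ♘ ♗ ♕ ♔ ♗ ♘ ♖


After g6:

♜ ♞ ♝ ♛ ♚ ♝ ♞ ♜
♟ ♟ ♟ ♟ ♟ ♟ · ♟
· · · · · · ♟ ·
· · · · · · · ·
· · · · · · · ♙
· · · · · · · ·
♙ ♙ ♙ ♙ ♙ ♙ ♙ ·
♖ ♘ ♗ ♕ ♔ ♗ ♘ ♖


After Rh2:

♜ ♞ ♝ ♛ ♚ ♝ ♞ ♜
♟ ♟ ♟ ♟ ♟ ♟ · ♟
· · · · · · ♟ ·
· · · · · · · ·
· · · · · · · ♙
· · · · · · · ·
♙ ♙ ♙ ♙ ♙ ♙ ♙ ♖
♖ ♘ ♗ ♕ ♔ ♗ ♘ ·


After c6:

♜ ♞ ♝ ♛ ♚ ♝ ♞ ♜
♟ ♟ · ♟ ♟ ♟ · ♟
· · ♟ · · · ♟ ·
· · · · · · · ·
· · · · · · · ♙
· · · · · · · ·
♙ ♙ ♙ ♙ ♙ ♙ ♙ ♖
♖ ♘ ♗ ♕ ♔ ♗ ♘ ·


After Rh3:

♜ ♞ ♝ ♛ ♚ ♝ ♞ ♜
♟ ♟ · ♟ ♟ ♟ · ♟
· · ♟ · · · ♟ ·
· · · · · · · ·
· · · · · · · ♙
· · · · · · · ♖
♙ ♙ ♙ ♙ ♙ ♙ ♙ ·
♖ ♘ ♗ ♕ ♔ ♗ ♘ ·


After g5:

♜ ♞ ♝ ♛ ♚ ♝ ♞ ♜
♟ ♟ · ♟ ♟ ♟ · ♟
· · ♟ · · · · ·
· · · · · · ♟ ·
· · · · · · · ♙
· · · · · · · ♖
♙ ♙ ♙ ♙ ♙ ♙ ♙ ·
♖ ♘ ♗ ♕ ♔ ♗ ♘ ·



  a b c d e f g h
  ─────────────────
8│♜ ♞ ♝ ♛ ♚ ♝ ♞ ♜│8
7│♟ ♟ · ♟ ♟ ♟ · ♟│7
6│· · ♟ · · · · ·│6
5│· · · · · · ♟ ·│5
4│· · · · · · · ♙│4
3│· · · · · · · ♖│3
2│♙ ♙ ♙ ♙ ♙ ♙ ♙ ·│2
1│♖ ♘ ♗ ♕ ♔ ♗ ♘ ·│1
  ─────────────────
  a b c d e f g h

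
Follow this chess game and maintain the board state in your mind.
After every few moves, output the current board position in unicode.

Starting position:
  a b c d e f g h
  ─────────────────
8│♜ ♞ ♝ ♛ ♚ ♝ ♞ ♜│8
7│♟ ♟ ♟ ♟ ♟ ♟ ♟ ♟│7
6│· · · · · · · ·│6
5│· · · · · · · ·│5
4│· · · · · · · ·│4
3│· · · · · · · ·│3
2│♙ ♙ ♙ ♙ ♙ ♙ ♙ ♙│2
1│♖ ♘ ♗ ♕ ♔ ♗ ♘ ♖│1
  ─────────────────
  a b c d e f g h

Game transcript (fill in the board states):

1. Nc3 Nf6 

  a b c d e f g h
  ─────────────────
8│♜ ♞ ♝ ♛ ♚ ♝ · ♜│8
7│♟ ♟ ♟ ♟ ♟ ♟ ♟ ♟│7
6│· · · · · ♞ · ·│6
5│· · · · · · · ·│5
4│· · · · · · · ·│4
3│· · ♘ · · · · ·│3
2│♙ ♙ ♙ ♙ ♙ ♙ ♙ ♙│2
1│♖ · ♗ ♕ ♔ ♗ ♘ ♖│1
  ─────────────────
  a b c d e f g h

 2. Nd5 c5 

  a b c d e f g h
  ─────────────────
8│♜ ♞ ♝ ♛ ♚ ♝ · ♜│8
7│♟ ♟ · ♟ ♟ ♟ ♟ ♟│7
6│· · · · · ♞ · ·│6
5│· · ♟ ♘ · · · ·│5
4│· · · · · · · ·│4
3│· · · · · · · ·│3
2│♙ ♙ ♙ ♙ ♙ ♙ ♙ ♙│2
1│♖ · ♗ ♕ ♔ ♗ ♘ ♖│1
  ─────────────────
  a b c d e f g h

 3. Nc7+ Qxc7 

  a b c d e f g h
  ─────────────────
8│♜ ♞ ♝ · ♚ ♝ · ♜│8
7│♟ ♟ ♛ ♟ ♟ ♟ ♟ ♟│7
6│· · · · · ♞ · ·│6
5│· · ♟ · · · · ·│5
4│· · · · · · · ·│4
3│· · · · · · · ·│3
2│♙ ♙ ♙ ♙ ♙ ♙ ♙ ♙│2
1│♖ · ♗ ♕ ♔ ♗ ♘ ♖│1
  ─────────────────
  a b c d e f g h

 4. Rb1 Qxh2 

  a b c d e f g h
  ─────────────────
8│♜ ♞ ♝ · ♚ ♝ · ♜│8
7│♟ ♟ · ♟ ♟ ♟ ♟ ♟│7
6│· · · · · ♞ · ·│6
5│· · ♟ · · · · ·│5
4│· · · · · · · ·│4
3│· · · · · · · ·│3
2│♙ ♙ ♙ ♙ ♙ ♙ ♙ ♛│2
1│· ♖ ♗ ♕ ♔ ♗ ♘ ♖│1
  ─────────────────
  a b c d e f g h

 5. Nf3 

  a b c d e f g h
  ─────────────────
8│♜ ♞ ♝ · ♚ ♝ · ♜│8
7│♟ ♟ · ♟ ♟ ♟ ♟ ♟│7
6│· · · · · ♞ · ·│6
5│· · ♟ · · · · ·│5
4│· · · · · · · ·│4
3│· · · · · ♘ · ·│3
2│♙ ♙ ♙ ♙ ♙ ♙ ♙ ♛│2
1│· ♖ ♗ ♕ ♔ ♗ · ♖│1
  ─────────────────
  a b c d e f g h


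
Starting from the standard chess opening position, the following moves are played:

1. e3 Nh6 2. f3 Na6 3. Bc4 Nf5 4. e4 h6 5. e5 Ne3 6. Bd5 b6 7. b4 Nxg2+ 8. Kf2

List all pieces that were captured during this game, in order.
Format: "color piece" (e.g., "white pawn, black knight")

Tracking captures:
  Nxg2+: captured white pawn

white pawn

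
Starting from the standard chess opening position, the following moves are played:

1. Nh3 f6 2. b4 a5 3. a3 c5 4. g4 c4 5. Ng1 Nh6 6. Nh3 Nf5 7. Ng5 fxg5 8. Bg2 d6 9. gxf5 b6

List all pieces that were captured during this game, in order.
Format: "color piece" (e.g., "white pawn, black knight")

Tracking captures:
  fxg5: captured white knight
  gxf5: captured black knight

white knight, black knight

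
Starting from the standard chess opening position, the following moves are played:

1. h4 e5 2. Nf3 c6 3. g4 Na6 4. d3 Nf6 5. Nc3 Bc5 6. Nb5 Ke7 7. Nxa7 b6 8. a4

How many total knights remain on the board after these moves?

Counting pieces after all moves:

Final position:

  a b c d e f g h
  ─────────────────
8│♜ · ♝ ♛ · · · ♜│8
7│♘ · · ♟ ♚ ♟ ♟ ♟│7
6│♞ ♟ ♟ · · ♞ · ·│6
5│· · ♝ · ♟ · · ·│5
4│♙ · · · · · ♙ ♙│4
3│· · · ♙ · ♘ · ·│3
2│· ♙ ♙ · ♙ ♙ · ·│2
1│♖ · ♗ ♕ ♔ ♗ · ♖│1
  ─────────────────
  a b c d e f g h


4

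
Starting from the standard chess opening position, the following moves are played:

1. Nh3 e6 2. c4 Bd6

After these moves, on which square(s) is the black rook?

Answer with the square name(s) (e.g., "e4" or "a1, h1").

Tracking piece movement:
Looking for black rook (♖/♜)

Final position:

  a b c d e f g h
  ─────────────────
8│♜ ♞ ♝ ♛ ♚ · ♞ ♜│8
7│♟ ♟ ♟ ♟ · ♟ ♟ ♟│7
6│· · · ♝ ♟ · · ·│6
5│· · · · · · · ·│5
4│· · ♙ · · · · ·│4
3│· · · · · · · ♘│3
2│♙ ♙ · ♙ ♙ ♙ ♙ ♙│2
1│♖ ♘ ♗ ♕ ♔ ♗ · ♖│1
  ─────────────────
  a b c d e f g h


a8, h8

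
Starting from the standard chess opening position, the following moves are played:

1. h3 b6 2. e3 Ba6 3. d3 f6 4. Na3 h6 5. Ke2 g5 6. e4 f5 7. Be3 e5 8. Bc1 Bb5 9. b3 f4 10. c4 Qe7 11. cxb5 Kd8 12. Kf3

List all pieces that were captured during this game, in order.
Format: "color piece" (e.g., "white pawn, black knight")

Tracking captures:
  cxb5: captured black bishop

black bishop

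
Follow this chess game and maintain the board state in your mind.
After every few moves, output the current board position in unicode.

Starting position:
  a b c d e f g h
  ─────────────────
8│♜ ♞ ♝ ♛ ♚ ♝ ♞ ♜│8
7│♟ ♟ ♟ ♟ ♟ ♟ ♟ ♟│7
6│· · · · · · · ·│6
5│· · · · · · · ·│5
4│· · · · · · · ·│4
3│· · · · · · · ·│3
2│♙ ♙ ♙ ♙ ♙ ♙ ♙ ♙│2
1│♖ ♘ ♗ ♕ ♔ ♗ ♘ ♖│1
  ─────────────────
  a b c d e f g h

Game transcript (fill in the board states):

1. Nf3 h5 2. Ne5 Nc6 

  a b c d e f g h
  ─────────────────
8│♜ · ♝ ♛ ♚ ♝ ♞ ♜│8
7│♟ ♟ ♟ ♟ ♟ ♟ ♟ ·│7
6│· · ♞ · · · · ·│6
5│· · · · ♘ · · ♟│5
4│· · · · · · · ·│4
3│· · · · · · · ·│3
2│♙ ♙ ♙ ♙ ♙ ♙ ♙ ♙│2
1│♖ ♘ ♗ ♕ ♔ ♗ · ♖│1
  ─────────────────
  a b c d e f g h

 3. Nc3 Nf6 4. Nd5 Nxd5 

  a b c d e f g h
  ─────────────────
8│♜ · ♝ ♛ ♚ ♝ · ♜│8
7│♟ ♟ ♟ ♟ ♟ ♟ ♟ ·│7
6│· · ♞ · · · · ·│6
5│· · · ♞ ♘ · · ♟│5
4│· · · · · · · ·│4
3│· · · · · · · ·│3
2│♙ ♙ ♙ ♙ ♙ ♙ ♙ ♙│2
1│♖ · ♗ ♕ ♔ ♗ · ♖│1
  ─────────────────
  a b c d e f g h

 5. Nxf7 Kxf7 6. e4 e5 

  a b c d e f g h
  ─────────────────
8│♜ · ♝ ♛ · ♝ · ♜│8
7│♟ ♟ ♟ ♟ · ♚ ♟ ·│7
6│· · ♞ · · · · ·│6
5│· · · ♞ ♟ · · ♟│5
4│· · · · ♙ · · ·│4
3│· · · · · · · ·│3
2│♙ ♙ ♙ ♙ · ♙ ♙ ♙│2
1│♖ · ♗ ♕ ♔ ♗ · ♖│1
  ─────────────────
  a b c d e f g h

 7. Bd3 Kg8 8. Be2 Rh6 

  a b c d e f g h
  ─────────────────
8│♜ · ♝ ♛ · ♝ ♚ ·│8
7│♟ ♟ ♟ ♟ · · ♟ ·│7
6│· · ♞ · · · · ♜│6
5│· · · ♞ ♟ · · ♟│5
4│· · · · ♙ · · ·│4
3│· · · · · · · ·│3
2│♙ ♙ ♙ ♙ ♗ ♙ ♙ ♙│2
1│♖ · ♗ ♕ ♔ · · ♖│1
  ─────────────────
  a b c d e f g h

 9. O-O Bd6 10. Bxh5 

  a b c d e f g h
  ─────────────────
8│♜ · ♝ ♛ · · ♚ ·│8
7│♟ ♟ ♟ ♟ · · ♟ ·│7
6│· · ♞ ♝ · · · ♜│6
5│· · · ♞ ♟ · · ♗│5
4│· · · · ♙ · · ·│4
3│· · · · · · · ·│3
2│♙ ♙ ♙ ♙ · ♙ ♙ ♙│2
1│♖ · ♗ ♕ · ♖ ♔ ·│1
  ─────────────────
  a b c d e f g h


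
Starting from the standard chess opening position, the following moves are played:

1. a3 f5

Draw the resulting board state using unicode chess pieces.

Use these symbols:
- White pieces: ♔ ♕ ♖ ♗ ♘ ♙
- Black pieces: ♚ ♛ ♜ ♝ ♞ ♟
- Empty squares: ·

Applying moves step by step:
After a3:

♜ ♞ ♝ ♛ ♚ ♝ ♞ ♜
♟ ♟ ♟ ♟ ♟ ♟ ♟ ♟
· · · · · · · ·
· · · · · · · ·
· · · · · · · ·
♙ · · · · · · ·
· ♙ ♙ ♙ ♙ ♙ ♙ ♙
♖ ♘ ♗ ♕ ♔ ♗ ♘ ♖


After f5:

♜ ♞ ♝ ♛ ♚ ♝ ♞ ♜
♟ ♟ ♟ ♟ ♟ · ♟ ♟
· · · · · · · ·
· · · · · ♟ · ·
· · · · · · · ·
♙ · · · · · · ·
· ♙ ♙ ♙ ♙ ♙ ♙ ♙
♖ ♘ ♗ ♕ ♔ ♗ ♘ ♖



  a b c d e f g h
  ─────────────────
8│♜ ♞ ♝ ♛ ♚ ♝ ♞ ♜│8
7│♟ ♟ ♟ ♟ ♟ · ♟ ♟│7
6│· · · · · · · ·│6
5│· · · · · ♟ · ·│5
4│· · · · · · · ·│4
3│♙ · · · · · · ·│3
2│· ♙ ♙ ♙ ♙ ♙ ♙ ♙│2
1│♖ ♘ ♗ ♕ ♔ ♗ ♘ ♖│1
  ─────────────────
  a b c d e f g h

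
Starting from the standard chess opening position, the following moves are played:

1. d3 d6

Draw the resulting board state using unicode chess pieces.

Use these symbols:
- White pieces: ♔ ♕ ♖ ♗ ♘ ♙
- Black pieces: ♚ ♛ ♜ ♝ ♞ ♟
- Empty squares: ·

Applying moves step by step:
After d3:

♜ ♞ ♝ ♛ ♚ ♝ ♞ ♜
♟ ♟ ♟ ♟ ♟ ♟ ♟ ♟
· · · · · · · ·
· · · · · · · ·
· · · · · · · ·
· · · ♙ · · · ·
♙ ♙ ♙ · ♙ ♙ ♙ ♙
♖ ♘ ♗ ♕ ♔ ♗ ♘ ♖


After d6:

♜ ♞ ♝ ♛ ♚ ♝ ♞ ♜
♟ ♟ ♟ · ♟ ♟ ♟ ♟
· · · ♟ · · · ·
· · · · · · · ·
· · · · · · · ·
· · · ♙ · · · ·
♙ ♙ ♙ · ♙ ♙ ♙ ♙
♖ ♘ ♗ ♕ ♔ ♗ ♘ ♖



  a b c d e f g h
  ─────────────────
8│♜ ♞ ♝ ♛ ♚ ♝ ♞ ♜│8
7│♟ ♟ ♟ · ♟ ♟ ♟ ♟│7
6│· · · ♟ · · · ·│6
5│· · · · · · · ·│5
4│· · · · · · · ·│4
3│· · · ♙ · · · ·│3
2│♙ ♙ ♙ · ♙ ♙ ♙ ♙│2
1│♖ ♘ ♗ ♕ ♔ ♗ ♘ ♖│1
  ─────────────────
  a b c d e f g h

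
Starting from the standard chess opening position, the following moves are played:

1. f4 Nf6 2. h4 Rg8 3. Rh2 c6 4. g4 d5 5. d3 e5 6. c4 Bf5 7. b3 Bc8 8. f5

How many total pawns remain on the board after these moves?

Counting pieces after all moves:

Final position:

  a b c d e f g h
  ─────────────────
8│♜ ♞ ♝ ♛ ♚ ♝ ♜ ·│8
7│♟ ♟ · · · ♟ ♟ ♟│7
6│· · ♟ · · ♞ · ·│6
5│· · · ♟ ♟ ♙ · ·│5
4│· · ♙ · · · ♙ ♙│4
3│· ♙ · ♙ · · · ·│3
2│♙ · · · ♙ · · ♖│2
1│♖ ♘ ♗ ♕ ♔ ♗ ♘ ·│1
  ─────────────────
  a b c d e f g h


16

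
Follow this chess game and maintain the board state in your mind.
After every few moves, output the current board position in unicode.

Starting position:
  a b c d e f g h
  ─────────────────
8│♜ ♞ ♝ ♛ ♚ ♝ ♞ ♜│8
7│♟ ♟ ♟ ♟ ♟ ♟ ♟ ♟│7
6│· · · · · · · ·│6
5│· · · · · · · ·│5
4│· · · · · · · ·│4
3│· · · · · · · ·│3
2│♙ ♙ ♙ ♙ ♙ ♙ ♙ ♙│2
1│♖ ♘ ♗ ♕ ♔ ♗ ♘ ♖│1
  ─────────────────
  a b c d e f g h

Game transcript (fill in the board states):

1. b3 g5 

  a b c d e f g h
  ─────────────────
8│♜ ♞ ♝ ♛ ♚ ♝ ♞ ♜│8
7│♟ ♟ ♟ ♟ ♟ ♟ · ♟│7
6│· · · · · · · ·│6
5│· · · · · · ♟ ·│5
4│· · · · · · · ·│4
3│· ♙ · · · · · ·│3
2│♙ · ♙ ♙ ♙ ♙ ♙ ♙│2
1│♖ ♘ ♗ ♕ ♔ ♗ ♘ ♖│1
  ─────────────────
  a b c d e f g h

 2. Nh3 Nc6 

  a b c d e f g h
  ─────────────────
8│♜ · ♝ ♛ ♚ ♝ ♞ ♜│8
7│♟ ♟ ♟ ♟ ♟ ♟ · ♟│7
6│· · ♞ · · · · ·│6
5│· · · · · · ♟ ·│5
4│· · · · · · · ·│4
3│· ♙ · · · · · ♘│3
2│♙ · ♙ ♙ ♙ ♙ ♙ ♙│2
1│♖ ♘ ♗ ♕ ♔ ♗ · ♖│1
  ─────────────────
  a b c d e f g h

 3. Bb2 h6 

  a b c d e f g h
  ─────────────────
8│♜ · ♝ ♛ ♚ ♝ ♞ ♜│8
7│♟ ♟ ♟ ♟ ♟ ♟ · ·│7
6│· · ♞ · · · · ♟│6
5│· · · · · · ♟ ·│5
4│· · · · · · · ·│4
3│· ♙ · · · · · ♘│3
2│♙ ♗ ♙ ♙ ♙ ♙ ♙ ♙│2
1│♖ ♘ · ♕ ♔ ♗ · ♖│1
  ─────────────────
  a b c d e f g h

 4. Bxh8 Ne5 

  a b c d e f g h
  ─────────────────
8│♜ · ♝ ♛ ♚ ♝ ♞ ♗│8
7│♟ ♟ ♟ ♟ ♟ ♟ · ·│7
6│· · · · · · · ♟│6
5│· · · · ♞ · ♟ ·│5
4│· · · · · · · ·│4
3│· ♙ · · · · · ♘│3
2│♙ · ♙ ♙ ♙ ♙ ♙ ♙│2
1│♖ ♘ · ♕ ♔ ♗ · ♖│1
  ─────────────────
  a b c d e f g h

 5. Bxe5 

  a b c d e f g h
  ─────────────────
8│♜ · ♝ ♛ ♚ ♝ ♞ ·│8
7│♟ ♟ ♟ ♟ ♟ ♟ · ·│7
6│· · · · · · · ♟│6
5│· · · · ♗ · ♟ ·│5
4│· · · · · · · ·│4
3│· ♙ · · · · · ♘│3
2│♙ · ♙ ♙ ♙ ♙ ♙ ♙│2
1│♖ ♘ · ♕ ♔ ♗ · ♖│1
  ─────────────────
  a b c d e f g h


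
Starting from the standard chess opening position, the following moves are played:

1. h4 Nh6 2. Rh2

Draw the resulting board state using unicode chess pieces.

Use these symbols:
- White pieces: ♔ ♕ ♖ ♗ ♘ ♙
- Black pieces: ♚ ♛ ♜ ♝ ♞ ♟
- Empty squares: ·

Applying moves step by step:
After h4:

♜ ♞ ♝ ♛ ♚ ♝ ♞ ♜
♟ ♟ ♟ ♟ ♟ ♟ ♟ ♟
· · · · · · · ·
· · · · · · · ·
· · · · · · · ♙
· · · · · · · ·
♙ ♙ ♙ ♙ ♙ ♙ ♙ ·
♖ ♘ ♗ ♕ ♔ ♗ ♘ ♖


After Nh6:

♜ ♞ ♝ ♛ ♚ ♝ · ♜
♟ ♟ ♟ ♟ ♟ ♟ ♟ ♟
· · · · · · · ♞
· · · · · · · ·
· · · · · · · ♙
· · · · · · · ·
♙ ♙ ♙ ♙ ♙ ♙ ♙ ·
♖ ♘ ♗ ♕ ♔ ♗ ♘ ♖


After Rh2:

♜ ♞ ♝ ♛ ♚ ♝ · ♜
♟ ♟ ♟ ♟ ♟ ♟ ♟ ♟
· · · · · · · ♞
· · · · · · · ·
· · · · · · · ♙
· · · · · · · ·
♙ ♙ ♙ ♙ ♙ ♙ ♙ ♖
♖ ♘ ♗ ♕ ♔ ♗ ♘ ·



  a b c d e f g h
  ─────────────────
8│♜ ♞ ♝ ♛ ♚ ♝ · ♜│8
7│♟ ♟ ♟ ♟ ♟ ♟ ♟ ♟│7
6│· · · · · · · ♞│6
5│· · · · · · · ·│5
4│· · · · · · · ♙│4
3│· · · · · · · ·│3
2│♙ ♙ ♙ ♙ ♙ ♙ ♙ ♖│2
1│♖ ♘ ♗ ♕ ♔ ♗ ♘ ·│1
  ─────────────────
  a b c d e f g h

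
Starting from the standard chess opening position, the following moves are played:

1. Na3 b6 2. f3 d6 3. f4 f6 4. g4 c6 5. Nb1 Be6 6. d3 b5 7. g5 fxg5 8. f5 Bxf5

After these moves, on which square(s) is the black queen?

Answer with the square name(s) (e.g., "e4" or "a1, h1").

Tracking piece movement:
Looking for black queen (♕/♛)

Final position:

  a b c d e f g h
  ─────────────────
8│♜ ♞ · ♛ ♚ ♝ ♞ ♜│8
7│♟ · · · ♟ · ♟ ♟│7
6│· · ♟ ♟ · · · ·│6
5│· ♟ · · · ♝ ♟ ·│5
4│· · · · · · · ·│4
3│· · · ♙ · · · ·│3
2│♙ ♙ ♙ · ♙ · · ♙│2
1│♖ ♘ ♗ ♕ ♔ ♗ ♘ ♖│1
  ─────────────────
  a b c d e f g h


d8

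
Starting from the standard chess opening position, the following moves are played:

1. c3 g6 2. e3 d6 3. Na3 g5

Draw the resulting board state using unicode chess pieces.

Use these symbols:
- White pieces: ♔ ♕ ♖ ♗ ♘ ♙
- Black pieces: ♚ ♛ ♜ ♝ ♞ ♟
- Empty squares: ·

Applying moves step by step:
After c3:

♜ ♞ ♝ ♛ ♚ ♝ ♞ ♜
♟ ♟ ♟ ♟ ♟ ♟ ♟ ♟
· · · · · · · ·
· · · · · · · ·
· · · · · · · ·
· · ♙ · · · · ·
♙ ♙ · ♙ ♙ ♙ ♙ ♙
♖ ♘ ♗ ♕ ♔ ♗ ♘ ♖


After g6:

♜ ♞ ♝ ♛ ♚ ♝ ♞ ♜
♟ ♟ ♟ ♟ ♟ ♟ · ♟
· · · · · · ♟ ·
· · · · · · · ·
· · · · · · · ·
· · ♙ · · · · ·
♙ ♙ · ♙ ♙ ♙ ♙ ♙
♖ ♘ ♗ ♕ ♔ ♗ ♘ ♖


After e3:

♜ ♞ ♝ ♛ ♚ ♝ ♞ ♜
♟ ♟ ♟ ♟ ♟ ♟ · ♟
· · · · · · ♟ ·
· · · · · · · ·
· · · · · · · ·
· · ♙ · ♙ · · ·
♙ ♙ · ♙ · ♙ ♙ ♙
♖ ♘ ♗ ♕ ♔ ♗ ♘ ♖


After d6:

♜ ♞ ♝ ♛ ♚ ♝ ♞ ♜
♟ ♟ ♟ · ♟ ♟ · ♟
· · · ♟ · · ♟ ·
· · · · · · · ·
· · · · · · · ·
· · ♙ · ♙ · · ·
♙ ♙ · ♙ · ♙ ♙ ♙
♖ ♘ ♗ ♕ ♔ ♗ ♘ ♖


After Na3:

♜ ♞ ♝ ♛ ♚ ♝ ♞ ♜
♟ ♟ ♟ · ♟ ♟ · ♟
· · · ♟ · · ♟ ·
· · · · · · · ·
· · · · · · · ·
♘ · ♙ · ♙ · · ·
♙ ♙ · ♙ · ♙ ♙ ♙
♖ · ♗ ♕ ♔ ♗ ♘ ♖


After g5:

♜ ♞ ♝ ♛ ♚ ♝ ♞ ♜
♟ ♟ ♟ · ♟ ♟ · ♟
· · · ♟ · · · ·
· · · · · · ♟ ·
· · · · · · · ·
♘ · ♙ · ♙ · · ·
♙ ♙ · ♙ · ♙ ♙ ♙
♖ · ♗ ♕ ♔ ♗ ♘ ♖



  a b c d e f g h
  ─────────────────
8│♜ ♞ ♝ ♛ ♚ ♝ ♞ ♜│8
7│♟ ♟ ♟ · ♟ ♟ · ♟│7
6│· · · ♟ · · · ·│6
5│· · · · · · ♟ ·│5
4│· · · · · · · ·│4
3│♘ · ♙ · ♙ · · ·│3
2│♙ ♙ · ♙ · ♙ ♙ ♙│2
1│♖ · ♗ ♕ ♔ ♗ ♘ ♖│1
  ─────────────────
  a b c d e f g h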